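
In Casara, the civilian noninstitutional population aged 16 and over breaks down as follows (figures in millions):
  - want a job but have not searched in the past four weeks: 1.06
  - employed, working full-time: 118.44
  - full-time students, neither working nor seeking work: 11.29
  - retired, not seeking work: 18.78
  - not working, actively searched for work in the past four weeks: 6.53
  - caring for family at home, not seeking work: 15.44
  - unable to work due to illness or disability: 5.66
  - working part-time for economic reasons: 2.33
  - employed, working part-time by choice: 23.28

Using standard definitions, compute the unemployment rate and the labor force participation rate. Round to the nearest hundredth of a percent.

Unemployment rate ≈ 4.34%; labor force participation rate ≈ 74.25%.

Employed = 118.44 + 2.33 + 23.28 = 144.05 million (anyone who worked, including part-time for economic reasons, counts as employed).
Unemployed = 6.53 million.
Labor force = 144.05 + 6.53 = 150.58 million.
Not in labor force = 1.06 + 11.29 + 18.78 + 15.44 + 5.66 = 52.23 million (those not working and not actively searching are outside the labor force — including those who want a job but have given up searching).
Civilian working-age population = 150.58 + 52.23 = 202.81 million.
Unemployment rate = 6.53 / 150.58 = 4.34%.
Labor force participation rate = 150.58 / 202.81 = 74.25%.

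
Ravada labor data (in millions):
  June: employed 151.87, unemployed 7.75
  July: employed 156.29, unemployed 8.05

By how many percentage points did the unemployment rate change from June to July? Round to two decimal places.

The unemployment rate changed by +0.04 percentage points.

June: labor force = 151.87 + 7.75 = 159.62; u = 7.75/159.62 = 4.86%.
July: labor force = 156.29 + 8.05 = 164.34; u = 8.05/164.34 = 4.90%.
Change = 4.90% − 4.86% = +0.04 pp.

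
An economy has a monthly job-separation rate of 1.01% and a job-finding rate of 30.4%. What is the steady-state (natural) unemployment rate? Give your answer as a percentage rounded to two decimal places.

At steady state the flows balance: s·E = f·U, so U/(E+U) = s/(s+f).
u* = 1.01 / (1.01 + 30.4) = 1.01 / 31.41 = 3.22%.

Steady-state unemployment rate ≈ 3.22%.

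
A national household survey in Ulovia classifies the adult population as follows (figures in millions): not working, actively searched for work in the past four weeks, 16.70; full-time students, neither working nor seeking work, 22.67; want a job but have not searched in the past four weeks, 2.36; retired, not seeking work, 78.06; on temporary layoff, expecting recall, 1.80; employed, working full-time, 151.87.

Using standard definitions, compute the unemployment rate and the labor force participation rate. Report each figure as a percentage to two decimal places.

Unemployment rate ≈ 10.86%; labor force participation rate ≈ 62.30%.

Employed = 151.87 million.
Unemployed = 16.70 + 1.80 = 18.50 million (jobless and actively searching, or on temporary layoff).
Labor force = 151.87 + 18.50 = 170.37 million.
Not in labor force = 22.67 + 2.36 + 78.06 = 103.09 million (those not working and not actively searching are outside the labor force — including those who want a job but have given up searching).
Civilian working-age population = 170.37 + 103.09 = 273.46 million.
Unemployment rate = 18.50 / 170.37 = 10.86%.
Labor force participation rate = 170.37 / 273.46 = 62.30%.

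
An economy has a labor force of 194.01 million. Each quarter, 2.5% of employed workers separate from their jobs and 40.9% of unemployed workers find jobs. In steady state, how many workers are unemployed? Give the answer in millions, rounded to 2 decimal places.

Steady-state unemployment rate u* = s/(s+f) = 2.5/(2.5+40.9) = 0.057604.
Unemployed = u* × labor force = 0.057604 × 194.01 ≈ 11.18 million.

About 11.18 million are unemployed in steady state.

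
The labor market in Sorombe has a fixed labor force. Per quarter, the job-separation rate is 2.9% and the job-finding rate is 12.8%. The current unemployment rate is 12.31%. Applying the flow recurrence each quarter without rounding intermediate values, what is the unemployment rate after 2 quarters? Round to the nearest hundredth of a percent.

With a fixed labor force, u_{t+1} = u_t + s·(1−u_t) − f·u_t = u_t·(1−s−f) + s.
Here 1−s−f = 0.843 and s = 0.029.
u_1 = 0.123100 × 0.843 + 0.029 = 0.132773.
u_2 = 0.132773 × 0.843 + 0.029 = 0.140928.

Unemployment rate after two quarters ≈ 14.09%.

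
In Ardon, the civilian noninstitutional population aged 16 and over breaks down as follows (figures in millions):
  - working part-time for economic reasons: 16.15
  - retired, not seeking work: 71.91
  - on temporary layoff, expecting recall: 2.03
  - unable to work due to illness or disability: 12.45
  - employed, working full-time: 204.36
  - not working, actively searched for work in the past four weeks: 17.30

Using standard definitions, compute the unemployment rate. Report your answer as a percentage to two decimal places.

Employed = 16.15 + 204.36 = 220.51 million (anyone who worked, including part-time for economic reasons, counts as employed).
Unemployed = 2.03 + 17.30 = 19.33 million (jobless and actively searching, or on temporary layoff).
Labor force = 220.51 + 19.33 = 239.84 million.
Unemployment rate = 19.33 / 239.84 = 8.06%.

Unemployment rate ≈ 8.06%.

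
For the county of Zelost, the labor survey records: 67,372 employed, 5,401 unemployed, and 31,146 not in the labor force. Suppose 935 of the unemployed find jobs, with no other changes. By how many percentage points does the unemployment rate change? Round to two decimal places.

Initially, labor force = 67,372 + 5,401 = 72,773, so u = 5,401/72,773 = 7.42%.
After the change, unemployed falls and employed rises by 935; labor force unchanged → E = 68,307, U = 4,466, labor force = 72,773.
New unemployment rate = 4,466 / 72,773 = 6.14%.
Change = 6.14% − 7.42% = −1.28 percentage points.

The unemployment rate changes by −1.28 percentage points.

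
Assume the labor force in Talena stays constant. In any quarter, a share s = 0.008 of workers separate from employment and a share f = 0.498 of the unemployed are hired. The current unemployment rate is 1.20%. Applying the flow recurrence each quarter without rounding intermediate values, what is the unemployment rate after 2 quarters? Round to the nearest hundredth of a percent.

With a fixed labor force, u_{t+1} = u_t + s·(1−u_t) − f·u_t = u_t·(1−s−f) + s.
Here 1−s−f = 0.494 and s = 0.008.
u_1 = 0.012000 × 0.494 + 0.008 = 0.013928.
u_2 = 0.013928 × 0.494 + 0.008 = 0.014880.

Unemployment rate after two quarters ≈ 1.49%.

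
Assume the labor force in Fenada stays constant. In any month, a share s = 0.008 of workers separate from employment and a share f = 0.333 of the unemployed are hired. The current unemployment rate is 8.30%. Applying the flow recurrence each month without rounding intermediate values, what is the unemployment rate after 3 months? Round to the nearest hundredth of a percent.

With a fixed labor force, u_{t+1} = u_t + s·(1−u_t) − f·u_t = u_t·(1−s−f) + s.
Here 1−s−f = 0.659 and s = 0.008.
u_1 = 0.083000 × 0.659 + 0.008 = 0.062697.
u_2 = 0.062697 × 0.659 + 0.008 = 0.049317.
u_3 = 0.049317 × 0.659 + 0.008 = 0.040500.

Unemployment rate after three months ≈ 4.05%.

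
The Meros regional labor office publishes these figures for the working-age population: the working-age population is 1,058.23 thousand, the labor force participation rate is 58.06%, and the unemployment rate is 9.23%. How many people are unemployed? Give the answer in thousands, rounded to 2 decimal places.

Labor force = 0.5806 × 1,058.23 = 614.41 thousand.
Unemployed = 0.0923 × 614.41 ≈ 56.71 thousand.

About 56.71 thousand are unemployed.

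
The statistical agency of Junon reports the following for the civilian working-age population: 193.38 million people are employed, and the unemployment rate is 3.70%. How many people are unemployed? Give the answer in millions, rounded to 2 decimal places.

Let U be the number unemployed. The labor force is E + U, and U/(E+U) = 0.0370.
So U = 0.0370 × 193.38 / (1 − 0.0370) = 7.1551 / 0.9630 ≈ 7.43 million.

About 7.43 million are unemployed.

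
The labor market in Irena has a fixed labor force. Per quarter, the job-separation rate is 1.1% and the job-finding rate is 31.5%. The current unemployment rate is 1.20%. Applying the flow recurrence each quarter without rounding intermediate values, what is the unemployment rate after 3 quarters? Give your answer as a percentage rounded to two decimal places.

With a fixed labor force, u_{t+1} = u_t + s·(1−u_t) − f·u_t = u_t·(1−s−f) + s.
Here 1−s−f = 0.674 and s = 0.011.
u_1 = 0.012000 × 0.674 + 0.011 = 0.019088.
u_2 = 0.019088 × 0.674 + 0.011 = 0.023865.
u_3 = 0.023865 × 0.674 + 0.011 = 0.027085.

Unemployment rate after three quarters ≈ 2.71%.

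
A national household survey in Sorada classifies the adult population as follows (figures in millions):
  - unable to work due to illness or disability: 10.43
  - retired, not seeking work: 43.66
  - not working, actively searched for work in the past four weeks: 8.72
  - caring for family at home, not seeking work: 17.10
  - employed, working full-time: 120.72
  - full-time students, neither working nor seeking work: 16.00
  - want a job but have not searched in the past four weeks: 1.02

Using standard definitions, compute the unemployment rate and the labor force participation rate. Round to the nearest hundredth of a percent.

Unemployment rate ≈ 6.74%; labor force participation rate ≈ 59.47%.

Employed = 120.72 million.
Unemployed = 8.72 million.
Labor force = 120.72 + 8.72 = 129.44 million.
Not in labor force = 10.43 + 43.66 + 17.10 + 16.00 + 1.02 = 88.21 million (those not working and not actively searching are outside the labor force — including those who want a job but have given up searching).
Civilian working-age population = 129.44 + 88.21 = 217.65 million.
Unemployment rate = 8.72 / 129.44 = 6.74%.
Labor force participation rate = 129.44 / 217.65 = 59.47%.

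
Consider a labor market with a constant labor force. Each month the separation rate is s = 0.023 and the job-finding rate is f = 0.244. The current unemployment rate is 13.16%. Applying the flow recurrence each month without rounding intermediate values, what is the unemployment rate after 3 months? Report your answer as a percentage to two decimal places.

Unemployment rate after three months ≈ 10.40%.

With a fixed labor force, u_{t+1} = u_t + s·(1−u_t) − f·u_t = u_t·(1−s−f) + s.
Here 1−s−f = 0.733 and s = 0.023.
u_1 = 0.131600 × 0.733 + 0.023 = 0.119463.
u_2 = 0.119463 × 0.733 + 0.023 = 0.110566.
u_3 = 0.110566 × 0.733 + 0.023 = 0.104045.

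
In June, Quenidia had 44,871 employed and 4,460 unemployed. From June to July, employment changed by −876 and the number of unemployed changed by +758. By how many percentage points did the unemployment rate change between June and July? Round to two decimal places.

The unemployment rate changed by +1.56 percentage points.

June: labor force = 44,871 + 4,460 = 49,331; u = 4,460/49,331 = 9.04%.
July: labor force = 43,995 + 5,218 = 49,213; u = 5,218/49,213 = 10.60%.
Change = 10.60% − 9.04% = +1.56 pp.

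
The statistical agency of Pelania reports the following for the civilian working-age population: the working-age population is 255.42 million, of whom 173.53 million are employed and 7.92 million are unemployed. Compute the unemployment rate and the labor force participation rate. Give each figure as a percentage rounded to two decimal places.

Labor force = employed + unemployed = 173.53 + 7.92 = 181.45 million.
Unemployment rate = 7.92 / 181.45 = 4.36%.
Labor force participation rate = 181.45 / 255.42 = 71.04%.

Unemployment rate ≈ 4.36%; labor force participation rate ≈ 71.04%.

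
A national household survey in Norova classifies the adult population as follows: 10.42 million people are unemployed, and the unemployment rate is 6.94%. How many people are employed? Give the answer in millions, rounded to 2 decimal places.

About 139.72 million are employed.

Labor force = U / u = 10.42 / 0.0694 ≈ 150.14 million.
Employed = labor force − unemployed = 150.14 − 10.42 = 139.72 million.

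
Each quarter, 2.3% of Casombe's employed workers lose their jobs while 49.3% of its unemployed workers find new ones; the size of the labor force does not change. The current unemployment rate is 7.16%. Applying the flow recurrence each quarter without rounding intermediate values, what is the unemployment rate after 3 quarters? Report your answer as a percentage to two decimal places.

Unemployment rate after three quarters ≈ 4.76%.

With a fixed labor force, u_{t+1} = u_t + s·(1−u_t) − f·u_t = u_t·(1−s−f) + s.
Here 1−s−f = 0.484 and s = 0.023.
u_1 = 0.071600 × 0.484 + 0.023 = 0.057654.
u_2 = 0.057654 × 0.484 + 0.023 = 0.050905.
u_3 = 0.050905 × 0.484 + 0.023 = 0.047638.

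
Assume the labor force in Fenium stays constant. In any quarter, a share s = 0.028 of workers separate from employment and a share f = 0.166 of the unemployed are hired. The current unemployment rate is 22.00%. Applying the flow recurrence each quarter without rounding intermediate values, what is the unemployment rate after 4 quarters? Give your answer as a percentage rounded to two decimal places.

Unemployment rate after four quarters ≈ 17.63%.

With a fixed labor force, u_{t+1} = u_t + s·(1−u_t) − f·u_t = u_t·(1−s−f) + s.
Here 1−s−f = 0.806 and s = 0.028.
u_1 = 0.220000 × 0.806 + 0.028 = 0.205320.
u_2 = 0.205320 × 0.806 + 0.028 = 0.193488.
u_3 = 0.193488 × 0.806 + 0.028 = 0.183951.
u_4 = 0.183951 × 0.806 + 0.028 = 0.176265.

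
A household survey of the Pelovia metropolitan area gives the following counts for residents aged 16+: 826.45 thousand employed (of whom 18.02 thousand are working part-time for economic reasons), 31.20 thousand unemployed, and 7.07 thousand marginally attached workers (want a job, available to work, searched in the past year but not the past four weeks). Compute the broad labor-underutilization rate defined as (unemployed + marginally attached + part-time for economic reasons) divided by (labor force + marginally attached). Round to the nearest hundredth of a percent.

Broad underutilization rate ≈ 6.51%.

Labor force = 826.45 + 31.20 = 857.65 thousand.
Numerator = 31.20 + 7.07 + 18.02 = 56.29 thousand.
Denominator = 857.65 + 7.07 = 864.72 thousand.
Broad rate = 56.29 / 864.72 = 6.51%.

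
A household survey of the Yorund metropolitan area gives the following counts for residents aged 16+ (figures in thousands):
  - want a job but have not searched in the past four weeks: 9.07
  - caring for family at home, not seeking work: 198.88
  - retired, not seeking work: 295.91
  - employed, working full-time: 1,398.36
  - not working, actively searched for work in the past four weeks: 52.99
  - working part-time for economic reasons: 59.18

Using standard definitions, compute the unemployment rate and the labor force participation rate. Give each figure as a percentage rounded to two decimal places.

Employed = 1,398.36 + 59.18 = 1,457.54 thousand (anyone who worked, including part-time for economic reasons, counts as employed).
Unemployed = 52.99 thousand.
Labor force = 1,457.54 + 52.99 = 1,510.53 thousand.
Not in labor force = 9.07 + 198.88 + 295.91 = 503.86 thousand (those not working and not actively searching are outside the labor force — including those who want a job but have given up searching).
Civilian working-age population = 1,510.53 + 503.86 = 2,014.39 thousand.
Unemployment rate = 52.99 / 1,510.53 = 3.51%.
Labor force participation rate = 1,510.53 / 2,014.39 = 74.99%.

Unemployment rate ≈ 3.51%; labor force participation rate ≈ 74.99%.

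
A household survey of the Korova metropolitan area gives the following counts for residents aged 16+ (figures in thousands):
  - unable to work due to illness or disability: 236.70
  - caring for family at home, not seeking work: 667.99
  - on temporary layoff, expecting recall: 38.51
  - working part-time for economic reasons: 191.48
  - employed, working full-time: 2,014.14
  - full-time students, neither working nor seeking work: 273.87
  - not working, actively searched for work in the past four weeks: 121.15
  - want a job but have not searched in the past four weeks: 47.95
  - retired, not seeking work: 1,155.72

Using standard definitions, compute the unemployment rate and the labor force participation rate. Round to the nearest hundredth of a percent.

Employed = 191.48 + 2,014.14 = 2,205.62 thousand (anyone who worked, including part-time for economic reasons, counts as employed).
Unemployed = 38.51 + 121.15 = 159.66 thousand (jobless and actively searching, or on temporary layoff).
Labor force = 2,205.62 + 159.66 = 2,365.28 thousand.
Not in labor force = 236.70 + 667.99 + 273.87 + 47.95 + 1,155.72 = 2,382.23 thousand (those not working and not actively searching are outside the labor force — including those who want a job but have given up searching).
Civilian working-age population = 2,365.28 + 2,382.23 = 4,747.51 thousand.
Unemployment rate = 159.66 / 2,365.28 = 6.75%.
Labor force participation rate = 2,365.28 / 4,747.51 = 49.82%.

Unemployment rate ≈ 6.75%; labor force participation rate ≈ 49.82%.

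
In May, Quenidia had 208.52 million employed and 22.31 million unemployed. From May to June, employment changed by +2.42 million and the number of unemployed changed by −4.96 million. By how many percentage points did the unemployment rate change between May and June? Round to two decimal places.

The unemployment rate changed by −2.07 percentage points.

May: labor force = 208.52 + 22.31 = 230.83; u = 22.31/230.83 = 9.67%.
June: labor force = 210.94 + 17.35 = 228.29; u = 17.35/228.29 = 7.60%.
Change = 7.60% − 9.67% = −2.07 pp.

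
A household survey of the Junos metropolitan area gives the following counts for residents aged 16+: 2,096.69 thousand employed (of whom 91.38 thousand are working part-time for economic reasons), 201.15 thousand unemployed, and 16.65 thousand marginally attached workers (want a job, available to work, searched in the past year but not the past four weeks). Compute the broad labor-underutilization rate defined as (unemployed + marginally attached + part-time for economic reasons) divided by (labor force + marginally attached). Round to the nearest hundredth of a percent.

Labor force = 2,096.69 + 201.15 = 2,297.84 thousand.
Numerator = 201.15 + 16.65 + 91.38 = 309.18 thousand.
Denominator = 2,297.84 + 16.65 = 2,314.49 thousand.
Broad rate = 309.18 / 2,314.49 = 13.36%.

Broad underutilization rate ≈ 13.36%.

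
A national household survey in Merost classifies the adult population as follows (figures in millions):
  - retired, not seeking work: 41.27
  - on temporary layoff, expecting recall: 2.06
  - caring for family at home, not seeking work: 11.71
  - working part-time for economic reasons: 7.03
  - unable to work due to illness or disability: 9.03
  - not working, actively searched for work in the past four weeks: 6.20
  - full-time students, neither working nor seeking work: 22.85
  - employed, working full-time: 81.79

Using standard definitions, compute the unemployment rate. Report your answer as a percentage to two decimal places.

Unemployment rate ≈ 8.51%.

Employed = 7.03 + 81.79 = 88.82 million (anyone who worked, including part-time for economic reasons, counts as employed).
Unemployed = 2.06 + 6.20 = 8.26 million (jobless and actively searching, or on temporary layoff).
Labor force = 88.82 + 8.26 = 97.08 million.
Unemployment rate = 8.26 / 97.08 = 8.51%.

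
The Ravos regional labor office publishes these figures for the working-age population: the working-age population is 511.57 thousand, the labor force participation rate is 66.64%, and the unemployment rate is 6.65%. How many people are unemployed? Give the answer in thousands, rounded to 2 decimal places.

About 22.67 thousand are unemployed.

Labor force = 0.6664 × 511.57 = 340.91 thousand.
Unemployed = 0.0665 × 340.91 ≈ 22.67 thousand.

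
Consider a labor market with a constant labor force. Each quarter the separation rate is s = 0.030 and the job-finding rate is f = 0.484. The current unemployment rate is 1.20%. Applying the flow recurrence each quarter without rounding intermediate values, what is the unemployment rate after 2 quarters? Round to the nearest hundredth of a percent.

With a fixed labor force, u_{t+1} = u_t + s·(1−u_t) − f·u_t = u_t·(1−s−f) + s.
Here 1−s−f = 0.486 and s = 0.030.
u_1 = 0.012000 × 0.486 + 0.030 = 0.035832.
u_2 = 0.035832 × 0.486 + 0.030 = 0.047414.

Unemployment rate after two quarters ≈ 4.74%.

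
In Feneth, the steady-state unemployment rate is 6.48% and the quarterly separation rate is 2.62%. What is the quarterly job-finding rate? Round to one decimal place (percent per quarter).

From u* = s/(s+f): f = s·(1−u)/u.
f = 2.62 × (1 − 0.0648) / 0.0648 = 2.4502 / 0.0648 ≈ 37.8% per quarter.

Job-finding rate ≈ 37.8% per quarter.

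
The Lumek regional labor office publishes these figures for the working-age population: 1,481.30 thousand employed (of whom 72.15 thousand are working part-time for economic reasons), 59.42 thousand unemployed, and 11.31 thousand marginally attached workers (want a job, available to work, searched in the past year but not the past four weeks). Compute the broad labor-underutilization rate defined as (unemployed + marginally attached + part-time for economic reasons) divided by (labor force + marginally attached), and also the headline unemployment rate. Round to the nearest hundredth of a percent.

Labor force = 1,481.30 + 59.42 = 1,540.72 thousand.
Numerator = 59.42 + 11.31 + 72.15 = 142.88 thousand.
Denominator = 1,540.72 + 11.31 = 1,552.03 thousand.
Broad rate = 142.88 / 1,552.03 = 9.21%.
Headline unemployment rate = 59.42 / 1,540.72 = 3.86%.

Broad underutilization rate ≈ 9.21%; headline unemployment rate ≈ 3.86%.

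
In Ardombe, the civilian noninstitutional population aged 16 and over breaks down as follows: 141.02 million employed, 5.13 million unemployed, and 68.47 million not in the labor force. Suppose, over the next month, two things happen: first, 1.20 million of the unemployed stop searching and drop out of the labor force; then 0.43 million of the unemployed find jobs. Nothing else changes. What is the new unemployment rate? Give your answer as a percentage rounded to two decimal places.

New unemployment rate ≈ 2.41%.

Initially, labor force = 141.02 + 5.13 = 146.15 million, so u = 5.13/146.15 = 3.51%.
After the first change, unemployed and labor force both fall by 1.20 → E = 141.02, U = 3.93, labor force = 144.95 million.
After the second change, unemployed falls and employed rises by 0.43; labor force unchanged → E = 141.45, U = 3.50, labor force = 144.95 million.
New unemployment rate = 3.50 / 144.95 = 2.41%.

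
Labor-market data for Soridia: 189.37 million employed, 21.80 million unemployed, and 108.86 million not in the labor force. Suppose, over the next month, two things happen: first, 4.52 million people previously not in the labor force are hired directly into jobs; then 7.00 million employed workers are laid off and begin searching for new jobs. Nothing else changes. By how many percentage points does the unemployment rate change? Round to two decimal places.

The unemployment rate changes by +3.03 percentage points.

Initially, labor force = 189.37 + 21.80 = 211.17 million, so u = 21.80/211.17 = 10.32%.
After the first change, employed and labor force both rise by 4.52; unemployed unchanged → E = 193.89, U = 21.80, labor force = 215.69 million.
After the second change, employed falls and unemployed rises by 7.00; labor force unchanged → E = 186.89, U = 28.80, labor force = 215.69 million.
New unemployment rate = 28.80 / 215.69 = 13.35%.
Change = 13.35% − 10.32% = +3.03 percentage points.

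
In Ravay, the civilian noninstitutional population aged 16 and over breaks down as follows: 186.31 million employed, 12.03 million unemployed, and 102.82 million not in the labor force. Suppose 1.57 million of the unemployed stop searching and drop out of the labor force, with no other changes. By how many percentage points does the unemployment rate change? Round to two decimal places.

Initially, labor force = 186.31 + 12.03 = 198.34 million, so u = 12.03/198.34 = 6.07%.
After the change, unemployed and labor force both fall by 1.57 → E = 186.31, U = 10.46, labor force = 196.77 million.
New unemployment rate = 10.46 / 196.77 = 5.32%.
Change = 5.32% − 6.07% = −0.75 percentage points.

The unemployment rate changes by −0.75 percentage points.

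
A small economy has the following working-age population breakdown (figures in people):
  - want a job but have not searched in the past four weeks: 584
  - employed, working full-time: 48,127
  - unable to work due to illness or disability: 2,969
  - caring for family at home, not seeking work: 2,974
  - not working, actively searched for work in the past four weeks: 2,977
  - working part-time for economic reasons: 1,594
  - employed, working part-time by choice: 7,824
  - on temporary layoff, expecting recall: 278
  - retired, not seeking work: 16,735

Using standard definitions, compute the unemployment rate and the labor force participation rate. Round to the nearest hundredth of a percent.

Employed = 48,127 + 1,594 + 7,824 = 57,545 (anyone who worked, including part-time for economic reasons, counts as employed).
Unemployed = 2,977 + 278 = 3,255 (jobless and actively searching, or on temporary layoff).
Labor force = 57,545 + 3,255 = 60,800.
Not in labor force = 584 + 2,969 + 2,974 + 16,735 = 23,262 (those not working and not actively searching are outside the labor force — including those who want a job but have given up searching).
Civilian working-age population = 60,800 + 23,262 = 84,062.
Unemployment rate = 3,255 / 60,800 = 5.35%.
Labor force participation rate = 60,800 / 84,062 = 72.33%.

Unemployment rate ≈ 5.35%; labor force participation rate ≈ 72.33%.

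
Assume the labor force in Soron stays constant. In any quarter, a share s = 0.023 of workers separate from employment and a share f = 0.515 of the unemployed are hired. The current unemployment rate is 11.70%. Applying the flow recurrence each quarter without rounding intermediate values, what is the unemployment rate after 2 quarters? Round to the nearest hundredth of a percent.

Unemployment rate after two quarters ≈ 5.86%.

With a fixed labor force, u_{t+1} = u_t + s·(1−u_t) − f·u_t = u_t·(1−s−f) + s.
Here 1−s−f = 0.462 and s = 0.023.
u_1 = 0.117000 × 0.462 + 0.023 = 0.077054.
u_2 = 0.077054 × 0.462 + 0.023 = 0.058599.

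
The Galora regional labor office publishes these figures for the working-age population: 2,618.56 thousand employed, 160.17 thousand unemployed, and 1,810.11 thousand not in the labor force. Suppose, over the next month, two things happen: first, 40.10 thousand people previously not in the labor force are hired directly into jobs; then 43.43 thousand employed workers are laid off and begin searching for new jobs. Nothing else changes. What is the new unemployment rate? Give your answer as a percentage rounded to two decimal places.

Initially, labor force = 2,618.56 + 160.17 = 2,778.73 thousand, so u = 160.17/2,778.73 = 5.76%.
After the first change, employed and labor force both rise by 40.10; unemployed unchanged → E = 2,658.66, U = 160.17, labor force = 2,818.83 thousand.
After the second change, employed falls and unemployed rises by 43.43; labor force unchanged → E = 2,615.23, U = 203.60, labor force = 2,818.83 thousand.
New unemployment rate = 203.60 / 2,818.83 = 7.22%.

New unemployment rate ≈ 7.22%.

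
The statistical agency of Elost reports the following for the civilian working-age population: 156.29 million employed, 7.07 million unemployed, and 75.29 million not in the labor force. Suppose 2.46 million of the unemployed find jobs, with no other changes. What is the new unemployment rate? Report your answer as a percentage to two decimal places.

New unemployment rate ≈ 2.82%.

Initially, labor force = 156.29 + 7.07 = 163.36 million, so u = 7.07/163.36 = 4.33%.
After the change, unemployed falls and employed rises by 2.46; labor force unchanged → E = 158.75, U = 4.61, labor force = 163.36 million.
New unemployment rate = 4.61 / 163.36 = 2.82%.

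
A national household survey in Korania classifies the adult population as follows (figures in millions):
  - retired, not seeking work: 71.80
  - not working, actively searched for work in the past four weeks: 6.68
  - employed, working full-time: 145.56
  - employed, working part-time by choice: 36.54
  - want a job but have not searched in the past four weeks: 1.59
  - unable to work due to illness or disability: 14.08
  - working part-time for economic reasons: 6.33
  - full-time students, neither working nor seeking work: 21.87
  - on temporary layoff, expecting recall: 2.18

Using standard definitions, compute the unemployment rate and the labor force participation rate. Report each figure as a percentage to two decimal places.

Employed = 145.56 + 36.54 + 6.33 = 188.43 million (anyone who worked, including part-time for economic reasons, counts as employed).
Unemployed = 6.68 + 2.18 = 8.86 million (jobless and actively searching, or on temporary layoff).
Labor force = 188.43 + 8.86 = 197.29 million.
Not in labor force = 71.80 + 1.59 + 14.08 + 21.87 = 109.34 million (those not working and not actively searching are outside the labor force — including those who want a job but have given up searching).
Civilian working-age population = 197.29 + 109.34 = 306.63 million.
Unemployment rate = 8.86 / 197.29 = 4.49%.
Labor force participation rate = 197.29 / 306.63 = 64.34%.

Unemployment rate ≈ 4.49%; labor force participation rate ≈ 64.34%.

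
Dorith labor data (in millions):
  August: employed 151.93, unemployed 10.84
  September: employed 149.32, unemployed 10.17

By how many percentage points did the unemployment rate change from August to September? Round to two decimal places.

August: labor force = 151.93 + 10.84 = 162.77; u = 10.84/162.77 = 6.66%.
September: labor force = 149.32 + 10.17 = 159.49; u = 10.17/159.49 = 6.38%.
Change = 6.38% − 6.66% = −0.28 pp.

The unemployment rate changed by −0.28 percentage points.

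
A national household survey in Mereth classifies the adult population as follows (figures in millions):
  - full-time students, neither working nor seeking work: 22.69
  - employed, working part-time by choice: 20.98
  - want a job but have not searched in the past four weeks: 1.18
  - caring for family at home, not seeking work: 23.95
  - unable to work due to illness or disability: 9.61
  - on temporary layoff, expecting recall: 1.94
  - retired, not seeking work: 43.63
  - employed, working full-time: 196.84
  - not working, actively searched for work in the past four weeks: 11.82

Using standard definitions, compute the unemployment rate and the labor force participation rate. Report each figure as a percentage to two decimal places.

Unemployment rate ≈ 5.94%; labor force participation rate ≈ 69.62%.

Employed = 20.98 + 196.84 = 217.82 million.
Unemployed = 1.94 + 11.82 = 13.76 million (jobless and actively searching, or on temporary layoff).
Labor force = 217.82 + 13.76 = 231.58 million.
Not in labor force = 22.69 + 1.18 + 23.95 + 9.61 + 43.63 = 101.06 million (those not working and not actively searching are outside the labor force — including those who want a job but have given up searching).
Civilian working-age population = 231.58 + 101.06 = 332.64 million.
Unemployment rate = 13.76 / 231.58 = 5.94%.
Labor force participation rate = 231.58 / 332.64 = 69.62%.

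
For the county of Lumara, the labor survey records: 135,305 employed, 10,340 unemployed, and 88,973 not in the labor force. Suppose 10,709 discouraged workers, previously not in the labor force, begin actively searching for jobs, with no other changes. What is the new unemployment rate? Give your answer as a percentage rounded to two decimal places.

Initially, labor force = 135,305 + 10,340 = 145,645, so u = 10,340/145,645 = 7.10%.
After the change, unemployed and labor force both rise by 10,709 → E = 135,305, U = 21,049, labor force = 156,354.
New unemployment rate = 21,049 / 156,354 = 13.46%.

New unemployment rate ≈ 13.46%.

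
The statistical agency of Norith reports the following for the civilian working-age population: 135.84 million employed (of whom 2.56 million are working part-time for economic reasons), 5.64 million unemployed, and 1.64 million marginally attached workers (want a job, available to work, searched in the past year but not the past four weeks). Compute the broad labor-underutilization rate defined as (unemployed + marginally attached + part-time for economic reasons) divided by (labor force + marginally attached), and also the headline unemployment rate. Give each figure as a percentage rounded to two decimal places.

Labor force = 135.84 + 5.64 = 141.48 million.
Numerator = 5.64 + 1.64 + 2.56 = 9.84 million.
Denominator = 141.48 + 1.64 = 143.12 million.
Broad rate = 9.84 / 143.12 = 6.88%.
Headline unemployment rate = 5.64 / 141.48 = 3.99%.

Broad underutilization rate ≈ 6.88%; headline unemployment rate ≈ 3.99%.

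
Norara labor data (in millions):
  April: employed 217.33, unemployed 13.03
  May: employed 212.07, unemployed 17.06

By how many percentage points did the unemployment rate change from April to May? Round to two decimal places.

April: labor force = 217.33 + 13.03 = 230.36; u = 13.03/230.36 = 5.66%.
May: labor force = 212.07 + 17.06 = 229.13; u = 17.06/229.13 = 7.45%.
Change = 7.45% − 5.66% = +1.79 pp.

The unemployment rate changed by +1.79 percentage points.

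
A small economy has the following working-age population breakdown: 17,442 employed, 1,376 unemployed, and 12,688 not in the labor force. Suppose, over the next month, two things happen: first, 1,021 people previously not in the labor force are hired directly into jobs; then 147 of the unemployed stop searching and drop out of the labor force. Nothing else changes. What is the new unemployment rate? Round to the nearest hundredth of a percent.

Initially, labor force = 17,442 + 1,376 = 18,818, so u = 1,376/18,818 = 7.31%.
After the first change, employed and labor force both rise by 1,021; unemployed unchanged → E = 18,463, U = 1,376, labor force = 19,839.
After the second change, unemployed and labor force both fall by 147 → E = 18,463, U = 1,229, labor force = 19,692.
New unemployment rate = 1,229 / 19,692 = 6.24%.

New unemployment rate ≈ 6.24%.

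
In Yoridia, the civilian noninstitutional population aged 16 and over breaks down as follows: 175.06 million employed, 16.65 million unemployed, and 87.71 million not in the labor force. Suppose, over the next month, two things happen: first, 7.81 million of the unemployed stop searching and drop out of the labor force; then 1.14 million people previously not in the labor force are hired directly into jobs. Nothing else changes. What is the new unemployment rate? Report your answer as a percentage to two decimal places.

New unemployment rate ≈ 4.78%.

Initially, labor force = 175.06 + 16.65 = 191.71 million, so u = 16.65/191.71 = 8.68%.
After the first change, unemployed and labor force both fall by 7.81 → E = 175.06, U = 8.84, labor force = 183.90 million.
After the second change, employed and labor force both rise by 1.14; unemployed unchanged → E = 176.20, U = 8.84, labor force = 185.04 million.
New unemployment rate = 8.84 / 185.04 = 4.78%.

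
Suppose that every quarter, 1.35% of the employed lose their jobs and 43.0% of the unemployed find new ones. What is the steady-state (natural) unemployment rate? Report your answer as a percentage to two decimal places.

Steady-state unemployment rate ≈ 3.04%.

At steady state the flows balance: s·E = f·U, so U/(E+U) = s/(s+f).
u* = 1.35 / (1.35 + 43.0) = 1.35 / 44.35 = 3.04%.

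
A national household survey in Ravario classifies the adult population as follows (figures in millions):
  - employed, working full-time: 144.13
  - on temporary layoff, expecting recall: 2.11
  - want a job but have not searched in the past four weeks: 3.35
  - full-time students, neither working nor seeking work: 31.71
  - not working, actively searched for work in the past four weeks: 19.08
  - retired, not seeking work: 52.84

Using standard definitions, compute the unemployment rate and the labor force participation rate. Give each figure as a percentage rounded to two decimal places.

Employed = 144.13 million.
Unemployed = 2.11 + 19.08 = 21.19 million (jobless and actively searching, or on temporary layoff).
Labor force = 144.13 + 21.19 = 165.32 million.
Not in labor force = 3.35 + 31.71 + 52.84 = 87.90 million (those not working and not actively searching are outside the labor force — including those who want a job but have given up searching).
Civilian working-age population = 165.32 + 87.90 = 253.22 million.
Unemployment rate = 21.19 / 165.32 = 12.82%.
Labor force participation rate = 165.32 / 253.22 = 65.29%.

Unemployment rate ≈ 12.82%; labor force participation rate ≈ 65.29%.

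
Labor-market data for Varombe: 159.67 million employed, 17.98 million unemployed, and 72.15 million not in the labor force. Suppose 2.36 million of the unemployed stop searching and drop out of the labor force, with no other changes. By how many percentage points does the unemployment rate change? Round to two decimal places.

Initially, labor force = 159.67 + 17.98 = 177.65 million, so u = 17.98/177.65 = 10.12%.
After the change, unemployed and labor force both fall by 2.36 → E = 159.67, U = 15.62, labor force = 175.29 million.
New unemployment rate = 15.62 / 175.29 = 8.91%.
Change = 8.91% − 10.12% = −1.21 percentage points.

The unemployment rate changes by −1.21 percentage points.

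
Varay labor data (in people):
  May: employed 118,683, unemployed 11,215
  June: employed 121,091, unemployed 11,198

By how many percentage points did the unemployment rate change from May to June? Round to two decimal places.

May: labor force = 118,683 + 11,215 = 129,898; u = 11,215/129,898 = 8.63%.
June: labor force = 121,091 + 11,198 = 132,289; u = 11,198/132,289 = 8.46%.
Change = 8.46% − 8.63% = −0.17 pp.

The unemployment rate changed by −0.17 percentage points.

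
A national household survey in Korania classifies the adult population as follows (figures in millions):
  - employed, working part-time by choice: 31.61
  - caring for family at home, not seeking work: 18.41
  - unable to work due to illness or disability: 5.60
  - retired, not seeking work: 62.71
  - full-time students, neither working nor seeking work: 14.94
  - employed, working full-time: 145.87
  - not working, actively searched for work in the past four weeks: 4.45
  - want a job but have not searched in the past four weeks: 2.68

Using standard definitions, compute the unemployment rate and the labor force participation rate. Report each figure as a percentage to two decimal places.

Unemployment rate ≈ 2.45%; labor force participation rate ≈ 63.55%.

Employed = 31.61 + 145.87 = 177.48 million.
Unemployed = 4.45 million.
Labor force = 177.48 + 4.45 = 181.93 million.
Not in labor force = 18.41 + 5.60 + 62.71 + 14.94 + 2.68 = 104.34 million (those not working and not actively searching are outside the labor force — including those who want a job but have given up searching).
Civilian working-age population = 181.93 + 104.34 = 286.27 million.
Unemployment rate = 4.45 / 181.93 = 2.45%.
Labor force participation rate = 181.93 / 286.27 = 63.55%.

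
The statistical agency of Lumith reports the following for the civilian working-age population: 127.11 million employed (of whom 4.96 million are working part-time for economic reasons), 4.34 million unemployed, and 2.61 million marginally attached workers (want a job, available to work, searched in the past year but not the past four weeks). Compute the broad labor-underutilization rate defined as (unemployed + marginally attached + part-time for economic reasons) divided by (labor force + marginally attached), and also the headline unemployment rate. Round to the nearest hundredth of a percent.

Labor force = 127.11 + 4.34 = 131.45 million.
Numerator = 4.34 + 2.61 + 4.96 = 11.91 million.
Denominator = 131.45 + 2.61 = 134.06 million.
Broad rate = 11.91 / 134.06 = 8.88%.
Headline unemployment rate = 4.34 / 131.45 = 3.30%.

Broad underutilization rate ≈ 8.88%; headline unemployment rate ≈ 3.30%.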